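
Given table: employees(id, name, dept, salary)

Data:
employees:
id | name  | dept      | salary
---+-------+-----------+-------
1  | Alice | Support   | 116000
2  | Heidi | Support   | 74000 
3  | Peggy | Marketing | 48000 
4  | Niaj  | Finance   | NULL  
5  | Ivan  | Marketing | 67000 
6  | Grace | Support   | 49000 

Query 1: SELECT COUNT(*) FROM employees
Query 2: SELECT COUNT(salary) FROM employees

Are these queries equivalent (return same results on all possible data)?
No, not equivalent

Query 1 returns: [(6,)]
Query 2 returns: [(5,)]

Reason: COUNT(*) includes NULLs, COUNT(column) excludes them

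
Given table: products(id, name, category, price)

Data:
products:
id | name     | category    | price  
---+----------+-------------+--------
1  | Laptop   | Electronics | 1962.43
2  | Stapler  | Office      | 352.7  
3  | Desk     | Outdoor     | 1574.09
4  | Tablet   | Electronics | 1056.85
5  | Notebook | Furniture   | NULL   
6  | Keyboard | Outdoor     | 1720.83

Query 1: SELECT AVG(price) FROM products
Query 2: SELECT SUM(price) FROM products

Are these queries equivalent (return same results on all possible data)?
No, not equivalent

Query 1 returns: [(1333.3799999999999,)]
Query 2 returns: [(6666.9,)]

Reason: AVG vs SUM give different aggregate values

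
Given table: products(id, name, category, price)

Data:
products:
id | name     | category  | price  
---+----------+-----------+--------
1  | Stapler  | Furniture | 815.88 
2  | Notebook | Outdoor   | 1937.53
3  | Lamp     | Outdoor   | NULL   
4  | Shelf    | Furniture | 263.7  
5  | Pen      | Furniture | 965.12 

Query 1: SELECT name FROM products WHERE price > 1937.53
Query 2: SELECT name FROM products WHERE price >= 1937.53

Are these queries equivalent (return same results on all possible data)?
No, not equivalent

Query 1 returns: []
Query 2 returns: [('Notebook',)]

Reason: > vs >= gives different results when price = 1937.53 exists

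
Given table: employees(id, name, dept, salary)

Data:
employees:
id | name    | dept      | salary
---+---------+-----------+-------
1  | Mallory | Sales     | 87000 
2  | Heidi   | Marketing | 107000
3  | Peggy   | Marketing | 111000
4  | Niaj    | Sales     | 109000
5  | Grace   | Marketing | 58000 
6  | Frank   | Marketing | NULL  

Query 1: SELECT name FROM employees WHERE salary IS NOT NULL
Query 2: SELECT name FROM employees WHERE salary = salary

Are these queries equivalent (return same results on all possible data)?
Yes, equivalent

Both queries return: [('Grace',), ('Heidi',), ('Mallory',), ('Niaj',), ('Peggy',)]

Reason: IS NOT NULL vs self-equality (both exclude NULLs)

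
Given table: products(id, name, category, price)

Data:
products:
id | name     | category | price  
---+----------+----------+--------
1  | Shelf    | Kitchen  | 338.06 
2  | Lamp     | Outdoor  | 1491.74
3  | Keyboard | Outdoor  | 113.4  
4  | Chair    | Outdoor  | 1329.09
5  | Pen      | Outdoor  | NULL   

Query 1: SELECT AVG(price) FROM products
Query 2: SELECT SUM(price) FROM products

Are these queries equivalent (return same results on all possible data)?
No, not equivalent

Query 1 returns: [(818.0725,)]
Query 2 returns: [(3272.29,)]

Reason: AVG vs SUM give different aggregate values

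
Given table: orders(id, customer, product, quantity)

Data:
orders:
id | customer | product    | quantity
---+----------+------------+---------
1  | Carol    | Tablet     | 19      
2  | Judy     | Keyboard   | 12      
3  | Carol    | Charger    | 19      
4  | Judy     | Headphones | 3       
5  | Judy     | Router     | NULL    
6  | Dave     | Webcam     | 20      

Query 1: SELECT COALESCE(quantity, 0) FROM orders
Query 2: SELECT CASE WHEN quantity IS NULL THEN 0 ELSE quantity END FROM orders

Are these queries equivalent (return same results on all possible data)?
Yes, equivalent

Both queries return: [(0,), (3,), (12,), (19,), (19,), (20,)]

Reason: COALESCE vs CASE for NULL handling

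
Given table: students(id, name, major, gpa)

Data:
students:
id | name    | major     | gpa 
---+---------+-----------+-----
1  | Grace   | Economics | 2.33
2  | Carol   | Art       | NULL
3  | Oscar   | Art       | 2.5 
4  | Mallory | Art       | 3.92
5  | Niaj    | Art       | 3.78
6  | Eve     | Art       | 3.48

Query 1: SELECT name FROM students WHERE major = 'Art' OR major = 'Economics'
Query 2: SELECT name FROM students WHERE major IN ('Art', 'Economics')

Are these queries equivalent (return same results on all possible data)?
Yes, equivalent

Both queries return: [('Carol',), ('Eve',), ('Grace',), ('Mallory',), ('Niaj',), ('Oscar',)]

Reason: OR vs IN are equivalent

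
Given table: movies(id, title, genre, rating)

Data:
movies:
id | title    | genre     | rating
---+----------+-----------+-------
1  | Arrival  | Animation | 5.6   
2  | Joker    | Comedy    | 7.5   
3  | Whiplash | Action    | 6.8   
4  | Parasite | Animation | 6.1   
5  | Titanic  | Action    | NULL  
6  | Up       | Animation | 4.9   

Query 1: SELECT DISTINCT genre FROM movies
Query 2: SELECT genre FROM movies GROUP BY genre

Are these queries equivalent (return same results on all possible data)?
Yes, equivalent

Both queries return: [('Action',), ('Animation',), ('Comedy',)]

Reason: Both get unique genres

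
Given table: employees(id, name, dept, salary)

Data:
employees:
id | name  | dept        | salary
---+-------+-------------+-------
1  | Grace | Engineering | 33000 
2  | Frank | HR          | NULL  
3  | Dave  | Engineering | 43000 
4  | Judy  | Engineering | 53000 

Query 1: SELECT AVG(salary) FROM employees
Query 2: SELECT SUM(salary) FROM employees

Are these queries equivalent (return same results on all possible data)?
No, not equivalent

Query 1 returns: [(43000.0,)]
Query 2 returns: [(129000,)]

Reason: AVG vs SUM give different aggregate values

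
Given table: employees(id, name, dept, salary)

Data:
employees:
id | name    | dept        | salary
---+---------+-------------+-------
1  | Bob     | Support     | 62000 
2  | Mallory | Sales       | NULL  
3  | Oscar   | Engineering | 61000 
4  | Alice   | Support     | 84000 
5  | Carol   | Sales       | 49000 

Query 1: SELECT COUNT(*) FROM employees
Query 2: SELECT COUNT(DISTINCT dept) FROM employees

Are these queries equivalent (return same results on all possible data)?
No, not equivalent

Query 1 returns: [(5,)]
Query 2 returns: [(3,)]

Reason: COUNT(*) counts rows, COUNT(DISTINCT dept) counts unique depts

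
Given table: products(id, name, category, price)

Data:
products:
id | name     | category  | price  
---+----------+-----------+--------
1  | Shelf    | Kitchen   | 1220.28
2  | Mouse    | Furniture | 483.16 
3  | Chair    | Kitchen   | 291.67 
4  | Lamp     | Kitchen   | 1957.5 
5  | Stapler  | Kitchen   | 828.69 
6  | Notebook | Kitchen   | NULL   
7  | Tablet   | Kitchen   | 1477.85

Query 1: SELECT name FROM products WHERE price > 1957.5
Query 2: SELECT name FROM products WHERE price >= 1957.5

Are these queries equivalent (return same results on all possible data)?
No, not equivalent

Query 1 returns: []
Query 2 returns: [('Lamp',)]

Reason: > vs >= gives different results when price = 1957.5 exists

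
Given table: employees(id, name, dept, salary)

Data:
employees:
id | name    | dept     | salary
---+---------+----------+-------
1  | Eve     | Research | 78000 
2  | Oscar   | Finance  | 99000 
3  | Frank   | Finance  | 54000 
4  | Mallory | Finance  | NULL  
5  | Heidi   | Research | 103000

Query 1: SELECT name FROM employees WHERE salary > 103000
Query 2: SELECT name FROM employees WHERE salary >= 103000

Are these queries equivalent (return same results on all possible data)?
No, not equivalent

Query 1 returns: []
Query 2 returns: [('Heidi',)]

Reason: > vs >= gives different results when salary = 103000 exists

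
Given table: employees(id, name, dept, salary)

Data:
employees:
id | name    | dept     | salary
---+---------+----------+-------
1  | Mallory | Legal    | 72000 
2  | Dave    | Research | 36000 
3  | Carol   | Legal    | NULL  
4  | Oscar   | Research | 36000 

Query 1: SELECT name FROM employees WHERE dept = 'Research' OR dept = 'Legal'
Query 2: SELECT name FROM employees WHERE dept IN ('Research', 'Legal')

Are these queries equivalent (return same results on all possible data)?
Yes, equivalent

Both queries return: [('Carol',), ('Dave',), ('Mallory',), ('Oscar',)]

Reason: OR vs IN are equivalent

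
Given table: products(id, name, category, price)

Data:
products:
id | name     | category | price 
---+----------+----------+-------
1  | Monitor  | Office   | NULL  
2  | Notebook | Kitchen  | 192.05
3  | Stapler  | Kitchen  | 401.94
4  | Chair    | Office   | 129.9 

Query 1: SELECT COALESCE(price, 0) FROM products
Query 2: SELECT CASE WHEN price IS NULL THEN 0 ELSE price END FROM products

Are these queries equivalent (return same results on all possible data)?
Yes, equivalent

Both queries return: [(0,), (129.9,), (192.05,), (401.94,)]

Reason: COALESCE vs CASE for NULL handling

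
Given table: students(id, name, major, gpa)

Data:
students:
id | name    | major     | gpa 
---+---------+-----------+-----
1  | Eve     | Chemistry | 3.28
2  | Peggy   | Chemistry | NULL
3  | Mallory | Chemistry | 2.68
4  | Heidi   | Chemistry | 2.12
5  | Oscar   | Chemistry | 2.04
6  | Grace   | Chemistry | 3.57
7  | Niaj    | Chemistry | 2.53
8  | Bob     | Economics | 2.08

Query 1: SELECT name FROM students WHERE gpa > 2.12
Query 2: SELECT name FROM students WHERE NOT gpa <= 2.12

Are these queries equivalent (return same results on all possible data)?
Yes, equivalent

Both queries return: [('Eve',), ('Grace',), ('Mallory',), ('Niaj',)]

Reason: Both filter gpa > 2.12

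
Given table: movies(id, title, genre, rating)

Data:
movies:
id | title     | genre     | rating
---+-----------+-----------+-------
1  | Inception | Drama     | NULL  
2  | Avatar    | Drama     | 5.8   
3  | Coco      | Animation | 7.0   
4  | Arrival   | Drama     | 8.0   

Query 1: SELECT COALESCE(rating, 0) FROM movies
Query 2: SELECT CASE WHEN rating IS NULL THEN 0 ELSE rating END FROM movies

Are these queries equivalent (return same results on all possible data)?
Yes, equivalent

Both queries return: [(0,), (5.8,), (7.0,), (8.0,)]

Reason: COALESCE vs CASE for NULL handling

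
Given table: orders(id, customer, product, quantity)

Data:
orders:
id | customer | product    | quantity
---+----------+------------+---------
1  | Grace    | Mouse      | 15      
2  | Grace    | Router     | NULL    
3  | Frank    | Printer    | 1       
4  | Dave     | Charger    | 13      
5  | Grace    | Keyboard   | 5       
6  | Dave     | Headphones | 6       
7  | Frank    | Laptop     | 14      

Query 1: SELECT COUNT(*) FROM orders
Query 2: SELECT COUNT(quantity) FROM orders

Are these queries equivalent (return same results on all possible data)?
No, not equivalent

Query 1 returns: [(7,)]
Query 2 returns: [(6,)]

Reason: COUNT(*) includes NULLs, COUNT(column) excludes them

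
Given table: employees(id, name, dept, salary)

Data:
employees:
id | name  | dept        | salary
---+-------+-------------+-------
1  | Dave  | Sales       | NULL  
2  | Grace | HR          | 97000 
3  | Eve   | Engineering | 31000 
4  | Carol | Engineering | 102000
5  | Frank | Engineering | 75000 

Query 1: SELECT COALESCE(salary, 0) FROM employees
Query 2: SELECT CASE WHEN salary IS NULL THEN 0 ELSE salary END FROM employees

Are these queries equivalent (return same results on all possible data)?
Yes, equivalent

Both queries return: [(0,), (31000,), (75000,), (97000,), (102000,)]

Reason: COALESCE vs CASE for NULL handling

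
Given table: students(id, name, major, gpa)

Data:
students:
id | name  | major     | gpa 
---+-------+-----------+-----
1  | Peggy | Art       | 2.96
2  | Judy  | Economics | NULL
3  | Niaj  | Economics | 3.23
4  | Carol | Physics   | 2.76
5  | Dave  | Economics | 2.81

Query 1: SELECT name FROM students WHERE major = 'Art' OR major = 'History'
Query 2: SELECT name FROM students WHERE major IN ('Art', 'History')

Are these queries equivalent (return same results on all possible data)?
Yes, equivalent

Both queries return: [('Peggy',)]

Reason: OR vs IN are equivalent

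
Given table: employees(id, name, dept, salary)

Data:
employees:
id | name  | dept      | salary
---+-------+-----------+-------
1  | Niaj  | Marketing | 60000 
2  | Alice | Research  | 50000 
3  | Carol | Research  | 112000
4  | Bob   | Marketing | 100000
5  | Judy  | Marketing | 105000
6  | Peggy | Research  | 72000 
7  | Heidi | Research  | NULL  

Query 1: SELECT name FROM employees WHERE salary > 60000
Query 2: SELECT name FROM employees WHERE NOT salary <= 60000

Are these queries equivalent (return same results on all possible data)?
Yes, equivalent

Both queries return: [('Bob',), ('Carol',), ('Judy',), ('Peggy',)]

Reason: Both filter salary > 60000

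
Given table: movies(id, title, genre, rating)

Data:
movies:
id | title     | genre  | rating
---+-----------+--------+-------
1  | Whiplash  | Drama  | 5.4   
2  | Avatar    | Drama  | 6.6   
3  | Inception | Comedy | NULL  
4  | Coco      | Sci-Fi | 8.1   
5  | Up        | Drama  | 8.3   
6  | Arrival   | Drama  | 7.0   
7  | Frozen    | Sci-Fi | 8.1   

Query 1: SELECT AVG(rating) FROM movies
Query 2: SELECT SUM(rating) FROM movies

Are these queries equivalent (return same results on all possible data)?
No, not equivalent

Query 1 returns: [(7.25,)]
Query 2 returns: [(43.5,)]

Reason: AVG vs SUM give different aggregate values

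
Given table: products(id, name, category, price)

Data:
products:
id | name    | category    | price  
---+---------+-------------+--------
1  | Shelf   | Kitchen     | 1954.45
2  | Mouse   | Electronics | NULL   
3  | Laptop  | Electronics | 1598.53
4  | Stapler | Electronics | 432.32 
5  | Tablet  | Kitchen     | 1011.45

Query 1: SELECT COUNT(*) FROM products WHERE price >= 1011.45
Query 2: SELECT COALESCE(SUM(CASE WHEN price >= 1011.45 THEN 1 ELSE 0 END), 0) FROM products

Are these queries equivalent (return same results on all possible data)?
Yes, equivalent

Both queries return: [(3,)]

Reason: COUNT with WHERE vs conditional SUM (COALESCE handles empty-table NULL)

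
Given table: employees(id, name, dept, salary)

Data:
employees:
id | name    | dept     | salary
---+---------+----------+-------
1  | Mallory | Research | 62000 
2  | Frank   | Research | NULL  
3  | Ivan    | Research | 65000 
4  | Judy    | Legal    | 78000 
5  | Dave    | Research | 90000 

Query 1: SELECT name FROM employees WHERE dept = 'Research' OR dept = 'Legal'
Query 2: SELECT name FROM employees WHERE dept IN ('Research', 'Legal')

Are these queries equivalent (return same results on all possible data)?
Yes, equivalent

Both queries return: [('Dave',), ('Frank',), ('Ivan',), ('Judy',), ('Mallory',)]

Reason: OR vs IN are equivalent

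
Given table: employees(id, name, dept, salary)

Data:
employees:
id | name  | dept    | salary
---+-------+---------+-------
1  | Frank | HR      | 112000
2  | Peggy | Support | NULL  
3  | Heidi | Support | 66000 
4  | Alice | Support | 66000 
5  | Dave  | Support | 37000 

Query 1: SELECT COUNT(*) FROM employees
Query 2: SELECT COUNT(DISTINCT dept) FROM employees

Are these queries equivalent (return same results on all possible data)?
No, not equivalent

Query 1 returns: [(5,)]
Query 2 returns: [(2,)]

Reason: COUNT(*) counts rows, COUNT(DISTINCT dept) counts unique depts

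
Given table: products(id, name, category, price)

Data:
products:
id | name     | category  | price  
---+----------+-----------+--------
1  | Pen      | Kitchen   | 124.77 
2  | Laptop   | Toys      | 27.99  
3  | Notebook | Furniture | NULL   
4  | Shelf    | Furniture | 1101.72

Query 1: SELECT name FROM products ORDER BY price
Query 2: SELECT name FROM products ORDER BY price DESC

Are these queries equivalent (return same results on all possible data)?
No, not equivalent

Query 1 returns: [('Notebook',), ('Laptop',), ('Pen',), ('Shelf',)]
Query 2 returns: [('Shelf',), ('Pen',), ('Laptop',), ('Notebook',)]

Reason: ASC vs DESC gives opposite ordering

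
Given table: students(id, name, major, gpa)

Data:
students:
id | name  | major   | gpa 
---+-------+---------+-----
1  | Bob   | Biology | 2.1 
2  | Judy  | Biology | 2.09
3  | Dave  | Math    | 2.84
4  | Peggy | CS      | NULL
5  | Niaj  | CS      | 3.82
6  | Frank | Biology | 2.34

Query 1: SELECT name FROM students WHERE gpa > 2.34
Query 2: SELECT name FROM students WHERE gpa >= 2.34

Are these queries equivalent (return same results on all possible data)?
No, not equivalent

Query 1 returns: [('Dave',), ('Niaj',)]
Query 2 returns: [('Dave',), ('Niaj',), ('Frank',)]

Reason: > vs >= gives different results when gpa = 2.34 exists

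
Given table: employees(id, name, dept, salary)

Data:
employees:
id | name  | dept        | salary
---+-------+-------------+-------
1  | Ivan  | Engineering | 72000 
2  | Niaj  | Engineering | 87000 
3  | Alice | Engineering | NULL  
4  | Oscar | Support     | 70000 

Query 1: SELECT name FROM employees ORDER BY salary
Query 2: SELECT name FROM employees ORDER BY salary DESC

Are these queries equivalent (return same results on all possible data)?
No, not equivalent

Query 1 returns: [('Alice',), ('Oscar',), ('Ivan',), ('Niaj',)]
Query 2 returns: [('Niaj',), ('Ivan',), ('Oscar',), ('Alice',)]

Reason: ASC vs DESC gives opposite ordering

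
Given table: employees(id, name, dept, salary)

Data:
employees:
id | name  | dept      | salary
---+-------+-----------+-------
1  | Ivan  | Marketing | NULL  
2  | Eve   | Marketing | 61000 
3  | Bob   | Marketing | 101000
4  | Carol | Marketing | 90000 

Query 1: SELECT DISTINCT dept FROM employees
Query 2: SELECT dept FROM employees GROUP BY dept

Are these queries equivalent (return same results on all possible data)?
Yes, equivalent

Both queries return: [('Marketing',)]

Reason: Both get unique depts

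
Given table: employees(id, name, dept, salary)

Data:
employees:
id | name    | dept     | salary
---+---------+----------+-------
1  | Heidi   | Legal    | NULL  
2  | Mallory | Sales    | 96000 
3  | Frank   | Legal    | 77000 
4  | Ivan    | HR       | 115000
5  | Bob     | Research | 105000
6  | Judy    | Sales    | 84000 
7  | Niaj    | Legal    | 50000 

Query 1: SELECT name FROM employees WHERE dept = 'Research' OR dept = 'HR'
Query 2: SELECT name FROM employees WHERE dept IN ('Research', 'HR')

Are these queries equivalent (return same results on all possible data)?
Yes, equivalent

Both queries return: [('Bob',), ('Ivan',)]

Reason: OR vs IN are equivalent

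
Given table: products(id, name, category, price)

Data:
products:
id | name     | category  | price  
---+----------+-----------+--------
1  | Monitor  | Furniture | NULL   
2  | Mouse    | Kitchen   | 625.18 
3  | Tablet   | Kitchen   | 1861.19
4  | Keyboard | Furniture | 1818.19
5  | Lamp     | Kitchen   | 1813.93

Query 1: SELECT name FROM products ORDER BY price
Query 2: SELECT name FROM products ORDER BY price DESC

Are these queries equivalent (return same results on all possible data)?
No, not equivalent

Query 1 returns: [('Monitor',), ('Mouse',), ('Lamp',), ('Keyboard',), ('Tablet',)]
Query 2 returns: [('Tablet',), ('Keyboard',), ('Lamp',), ('Mouse',), ('Monitor',)]

Reason: ASC vs DESC gives opposite ordering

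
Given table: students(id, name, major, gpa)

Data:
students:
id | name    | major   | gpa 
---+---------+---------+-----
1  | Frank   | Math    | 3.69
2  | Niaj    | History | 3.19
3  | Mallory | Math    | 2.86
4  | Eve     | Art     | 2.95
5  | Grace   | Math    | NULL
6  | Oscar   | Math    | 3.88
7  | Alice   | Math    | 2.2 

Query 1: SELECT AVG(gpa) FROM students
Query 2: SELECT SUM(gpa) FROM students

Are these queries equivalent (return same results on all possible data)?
No, not equivalent

Query 1 returns: [(3.1283333333333334,)]
Query 2 returns: [(18.77,)]

Reason: AVG vs SUM give different aggregate values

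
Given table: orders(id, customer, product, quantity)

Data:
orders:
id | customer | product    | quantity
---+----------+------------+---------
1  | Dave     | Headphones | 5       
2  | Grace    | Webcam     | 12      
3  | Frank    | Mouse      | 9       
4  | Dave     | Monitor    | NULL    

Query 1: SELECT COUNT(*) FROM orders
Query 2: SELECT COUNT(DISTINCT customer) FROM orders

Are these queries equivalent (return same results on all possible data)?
No, not equivalent

Query 1 returns: [(4,)]
Query 2 returns: [(3,)]

Reason: COUNT(*) counts rows, COUNT(DISTINCT customer) counts unique customers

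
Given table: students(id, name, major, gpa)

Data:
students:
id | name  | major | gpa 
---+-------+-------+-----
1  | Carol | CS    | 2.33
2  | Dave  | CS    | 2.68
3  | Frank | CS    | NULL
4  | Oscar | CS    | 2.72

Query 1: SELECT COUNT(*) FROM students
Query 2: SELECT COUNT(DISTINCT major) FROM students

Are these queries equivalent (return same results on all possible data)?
No, not equivalent

Query 1 returns: [(4,)]
Query 2 returns: [(1,)]

Reason: COUNT(*) counts rows, COUNT(DISTINCT major) counts unique majors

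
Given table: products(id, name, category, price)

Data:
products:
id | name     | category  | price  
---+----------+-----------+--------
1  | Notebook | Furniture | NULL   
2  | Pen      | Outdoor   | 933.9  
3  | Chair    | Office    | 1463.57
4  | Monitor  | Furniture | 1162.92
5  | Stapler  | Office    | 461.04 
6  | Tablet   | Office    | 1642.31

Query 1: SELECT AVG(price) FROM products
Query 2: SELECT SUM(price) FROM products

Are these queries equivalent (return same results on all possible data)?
No, not equivalent

Query 1 returns: [(1132.748,)]
Query 2 returns: [(5663.74,)]

Reason: AVG vs SUM give different aggregate values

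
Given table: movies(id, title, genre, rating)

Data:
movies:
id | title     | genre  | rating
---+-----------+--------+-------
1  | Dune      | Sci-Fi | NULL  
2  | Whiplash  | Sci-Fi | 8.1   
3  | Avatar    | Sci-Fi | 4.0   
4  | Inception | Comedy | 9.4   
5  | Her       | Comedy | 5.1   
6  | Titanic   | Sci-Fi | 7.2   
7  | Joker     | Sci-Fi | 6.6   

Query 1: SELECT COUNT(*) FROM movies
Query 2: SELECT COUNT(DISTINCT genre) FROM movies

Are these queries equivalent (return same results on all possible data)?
No, not equivalent

Query 1 returns: [(7,)]
Query 2 returns: [(2,)]

Reason: COUNT(*) counts rows, COUNT(DISTINCT genre) counts unique genres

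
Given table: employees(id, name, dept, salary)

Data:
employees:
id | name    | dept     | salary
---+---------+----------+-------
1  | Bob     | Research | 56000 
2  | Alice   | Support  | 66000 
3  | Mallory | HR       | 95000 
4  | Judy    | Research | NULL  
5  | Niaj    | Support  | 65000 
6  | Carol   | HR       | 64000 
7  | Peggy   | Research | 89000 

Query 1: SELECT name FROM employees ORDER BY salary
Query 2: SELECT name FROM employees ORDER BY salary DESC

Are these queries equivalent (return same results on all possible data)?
No, not equivalent

Query 1 returns: [('Judy',), ('Bob',), ('Carol',), ('Niaj',), ('Alice',), ('Peggy',), ('Mallory',)]
Query 2 returns: [('Mallory',), ('Peggy',), ('Alice',), ('Niaj',), ('Carol',), ('Bob',), ('Judy',)]

Reason: ASC vs DESC gives opposite ordering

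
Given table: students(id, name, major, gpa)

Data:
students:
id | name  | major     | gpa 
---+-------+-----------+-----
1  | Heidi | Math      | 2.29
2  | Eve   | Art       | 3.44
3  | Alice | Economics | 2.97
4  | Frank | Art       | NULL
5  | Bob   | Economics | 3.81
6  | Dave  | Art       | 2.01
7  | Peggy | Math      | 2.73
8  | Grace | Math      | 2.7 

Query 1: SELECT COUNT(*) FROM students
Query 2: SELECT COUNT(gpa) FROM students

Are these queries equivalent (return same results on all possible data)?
No, not equivalent

Query 1 returns: [(8,)]
Query 2 returns: [(7,)]

Reason: COUNT(*) includes NULLs, COUNT(column) excludes them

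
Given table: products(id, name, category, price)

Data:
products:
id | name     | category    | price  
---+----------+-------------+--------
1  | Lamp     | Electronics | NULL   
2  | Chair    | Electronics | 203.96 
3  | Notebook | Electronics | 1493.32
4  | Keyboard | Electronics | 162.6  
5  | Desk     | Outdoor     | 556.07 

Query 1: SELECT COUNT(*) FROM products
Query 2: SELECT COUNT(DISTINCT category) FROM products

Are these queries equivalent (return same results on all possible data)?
No, not equivalent

Query 1 returns: [(5,)]
Query 2 returns: [(2,)]

Reason: COUNT(*) counts rows, COUNT(DISTINCT category) counts unique categorys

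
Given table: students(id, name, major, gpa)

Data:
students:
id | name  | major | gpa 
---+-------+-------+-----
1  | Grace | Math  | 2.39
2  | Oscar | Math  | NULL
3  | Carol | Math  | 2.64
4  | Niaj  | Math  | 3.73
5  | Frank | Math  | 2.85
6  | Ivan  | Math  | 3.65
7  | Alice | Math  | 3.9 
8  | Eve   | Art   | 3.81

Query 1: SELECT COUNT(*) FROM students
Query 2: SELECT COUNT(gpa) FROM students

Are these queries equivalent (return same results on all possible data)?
No, not equivalent

Query 1 returns: [(8,)]
Query 2 returns: [(7,)]

Reason: COUNT(*) includes NULLs, COUNT(column) excludes them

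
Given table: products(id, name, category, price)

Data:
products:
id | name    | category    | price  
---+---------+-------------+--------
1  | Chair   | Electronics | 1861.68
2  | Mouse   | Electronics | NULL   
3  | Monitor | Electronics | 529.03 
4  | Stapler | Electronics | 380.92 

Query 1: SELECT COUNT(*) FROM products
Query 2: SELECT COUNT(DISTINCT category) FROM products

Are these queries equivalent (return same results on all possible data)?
No, not equivalent

Query 1 returns: [(4,)]
Query 2 returns: [(1,)]

Reason: COUNT(*) counts rows, COUNT(DISTINCT category) counts unique categorys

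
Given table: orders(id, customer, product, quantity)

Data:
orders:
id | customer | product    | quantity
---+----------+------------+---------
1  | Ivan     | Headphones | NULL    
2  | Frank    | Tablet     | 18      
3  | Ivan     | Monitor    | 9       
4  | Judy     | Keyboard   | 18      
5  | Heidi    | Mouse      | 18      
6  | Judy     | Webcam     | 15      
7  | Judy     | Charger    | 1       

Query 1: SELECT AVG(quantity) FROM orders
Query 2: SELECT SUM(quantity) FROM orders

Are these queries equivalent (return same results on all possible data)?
No, not equivalent

Query 1 returns: [(13.166666666666666,)]
Query 2 returns: [(79,)]

Reason: AVG vs SUM give different aggregate values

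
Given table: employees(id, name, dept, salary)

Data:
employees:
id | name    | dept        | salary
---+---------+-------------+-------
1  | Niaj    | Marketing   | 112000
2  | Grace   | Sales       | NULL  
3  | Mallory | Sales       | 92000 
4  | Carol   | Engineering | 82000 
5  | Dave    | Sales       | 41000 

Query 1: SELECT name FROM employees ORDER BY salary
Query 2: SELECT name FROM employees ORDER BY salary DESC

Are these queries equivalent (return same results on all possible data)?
No, not equivalent

Query 1 returns: [('Grace',), ('Dave',), ('Carol',), ('Mallory',), ('Niaj',)]
Query 2 returns: [('Niaj',), ('Mallory',), ('Carol',), ('Dave',), ('Grace',)]

Reason: ASC vs DESC gives opposite ordering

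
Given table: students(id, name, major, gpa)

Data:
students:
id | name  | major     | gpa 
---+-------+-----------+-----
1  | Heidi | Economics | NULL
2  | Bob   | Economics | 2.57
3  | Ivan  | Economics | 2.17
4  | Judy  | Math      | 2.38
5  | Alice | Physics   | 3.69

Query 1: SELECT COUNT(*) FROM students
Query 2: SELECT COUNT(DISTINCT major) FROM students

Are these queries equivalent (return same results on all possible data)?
No, not equivalent

Query 1 returns: [(5,)]
Query 2 returns: [(3,)]

Reason: COUNT(*) counts rows, COUNT(DISTINCT major) counts unique majors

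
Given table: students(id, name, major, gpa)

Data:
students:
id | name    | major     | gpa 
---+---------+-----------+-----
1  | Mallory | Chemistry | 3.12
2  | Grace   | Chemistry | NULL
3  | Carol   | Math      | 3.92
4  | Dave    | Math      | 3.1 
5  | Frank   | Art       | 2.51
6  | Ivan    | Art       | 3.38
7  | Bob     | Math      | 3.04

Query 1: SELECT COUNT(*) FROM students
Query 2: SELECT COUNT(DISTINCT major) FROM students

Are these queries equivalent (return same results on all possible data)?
No, not equivalent

Query 1 returns: [(7,)]
Query 2 returns: [(3,)]

Reason: COUNT(*) counts rows, COUNT(DISTINCT major) counts unique majors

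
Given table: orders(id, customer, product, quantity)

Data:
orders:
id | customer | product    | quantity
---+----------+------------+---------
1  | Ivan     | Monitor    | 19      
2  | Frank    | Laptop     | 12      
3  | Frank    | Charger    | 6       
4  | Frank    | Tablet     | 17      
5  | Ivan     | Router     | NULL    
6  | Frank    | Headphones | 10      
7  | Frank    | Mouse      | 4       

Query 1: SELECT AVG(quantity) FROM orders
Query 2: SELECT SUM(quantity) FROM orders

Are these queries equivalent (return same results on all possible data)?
No, not equivalent

Query 1 returns: [(11.333333333333334,)]
Query 2 returns: [(68,)]

Reason: AVG vs SUM give different aggregate values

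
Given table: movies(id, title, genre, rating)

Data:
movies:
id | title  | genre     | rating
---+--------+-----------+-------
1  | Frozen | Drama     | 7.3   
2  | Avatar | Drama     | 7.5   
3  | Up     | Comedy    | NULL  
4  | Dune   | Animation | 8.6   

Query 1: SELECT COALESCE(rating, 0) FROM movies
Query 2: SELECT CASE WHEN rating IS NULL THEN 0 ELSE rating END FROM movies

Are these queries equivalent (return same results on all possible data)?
Yes, equivalent

Both queries return: [(0,), (7.3,), (7.5,), (8.6,)]

Reason: COALESCE vs CASE for NULL handling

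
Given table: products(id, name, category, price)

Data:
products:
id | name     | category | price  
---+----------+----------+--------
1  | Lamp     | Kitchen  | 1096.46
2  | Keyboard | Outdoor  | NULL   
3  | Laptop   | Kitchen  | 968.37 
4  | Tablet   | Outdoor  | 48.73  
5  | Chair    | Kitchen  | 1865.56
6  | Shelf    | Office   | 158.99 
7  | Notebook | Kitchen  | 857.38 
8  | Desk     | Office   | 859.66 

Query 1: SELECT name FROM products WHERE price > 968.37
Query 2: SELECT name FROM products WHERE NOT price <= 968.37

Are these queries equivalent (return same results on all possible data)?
Yes, equivalent

Both queries return: [('Chair',), ('Lamp',)]

Reason: Both filter price > 968.37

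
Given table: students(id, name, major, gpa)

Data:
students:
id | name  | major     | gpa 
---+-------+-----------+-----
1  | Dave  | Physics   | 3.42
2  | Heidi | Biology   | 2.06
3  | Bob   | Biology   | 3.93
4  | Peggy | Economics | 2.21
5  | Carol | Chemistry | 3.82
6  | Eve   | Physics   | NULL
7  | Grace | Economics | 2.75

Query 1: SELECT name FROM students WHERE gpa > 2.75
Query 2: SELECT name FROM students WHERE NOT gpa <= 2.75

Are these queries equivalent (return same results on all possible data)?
Yes, equivalent

Both queries return: [('Bob',), ('Carol',), ('Dave',)]

Reason: Both filter gpa > 2.75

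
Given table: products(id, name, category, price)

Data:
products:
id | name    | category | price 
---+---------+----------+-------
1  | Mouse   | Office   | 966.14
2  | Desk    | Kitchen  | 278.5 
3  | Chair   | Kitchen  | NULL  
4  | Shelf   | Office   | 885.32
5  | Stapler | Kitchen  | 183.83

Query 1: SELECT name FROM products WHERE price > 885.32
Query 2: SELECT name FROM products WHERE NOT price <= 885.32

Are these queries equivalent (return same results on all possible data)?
Yes, equivalent

Both queries return: [('Mouse',)]

Reason: Both filter price > 885.32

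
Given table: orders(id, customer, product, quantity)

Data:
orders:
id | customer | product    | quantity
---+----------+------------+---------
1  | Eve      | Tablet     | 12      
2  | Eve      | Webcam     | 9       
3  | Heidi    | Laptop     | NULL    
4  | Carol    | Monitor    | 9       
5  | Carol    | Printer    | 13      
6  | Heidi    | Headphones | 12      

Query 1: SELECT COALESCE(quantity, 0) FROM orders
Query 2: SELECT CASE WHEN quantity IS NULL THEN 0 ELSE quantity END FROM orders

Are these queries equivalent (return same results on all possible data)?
Yes, equivalent

Both queries return: [(0,), (9,), (9,), (12,), (12,), (13,)]

Reason: COALESCE vs CASE for NULL handling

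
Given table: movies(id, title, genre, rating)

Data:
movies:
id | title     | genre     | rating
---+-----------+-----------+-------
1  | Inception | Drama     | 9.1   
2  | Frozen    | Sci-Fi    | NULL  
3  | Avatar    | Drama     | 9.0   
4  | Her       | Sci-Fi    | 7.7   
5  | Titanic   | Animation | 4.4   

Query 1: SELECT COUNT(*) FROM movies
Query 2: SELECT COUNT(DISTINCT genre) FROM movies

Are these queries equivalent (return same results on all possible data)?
No, not equivalent

Query 1 returns: [(5,)]
Query 2 returns: [(3,)]

Reason: COUNT(*) counts rows, COUNT(DISTINCT genre) counts unique genres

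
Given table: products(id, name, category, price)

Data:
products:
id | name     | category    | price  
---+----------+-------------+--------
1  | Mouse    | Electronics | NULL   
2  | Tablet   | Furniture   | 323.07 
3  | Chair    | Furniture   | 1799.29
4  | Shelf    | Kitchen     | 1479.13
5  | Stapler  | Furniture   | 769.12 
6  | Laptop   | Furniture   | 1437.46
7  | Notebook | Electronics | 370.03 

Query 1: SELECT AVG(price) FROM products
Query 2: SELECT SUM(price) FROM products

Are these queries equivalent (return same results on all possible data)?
No, not equivalent

Query 1 returns: [(1029.6833333333334,)]
Query 2 returns: [(6178.1,)]

Reason: AVG vs SUM give different aggregate values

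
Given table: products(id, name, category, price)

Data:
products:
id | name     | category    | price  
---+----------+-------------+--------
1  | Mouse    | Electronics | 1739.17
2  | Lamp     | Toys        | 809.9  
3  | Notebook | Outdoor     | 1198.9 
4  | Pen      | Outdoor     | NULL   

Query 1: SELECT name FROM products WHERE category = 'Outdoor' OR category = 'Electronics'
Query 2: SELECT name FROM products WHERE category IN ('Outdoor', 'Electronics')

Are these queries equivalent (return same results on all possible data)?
Yes, equivalent

Both queries return: [('Mouse',), ('Notebook',), ('Pen',)]

Reason: OR vs IN are equivalent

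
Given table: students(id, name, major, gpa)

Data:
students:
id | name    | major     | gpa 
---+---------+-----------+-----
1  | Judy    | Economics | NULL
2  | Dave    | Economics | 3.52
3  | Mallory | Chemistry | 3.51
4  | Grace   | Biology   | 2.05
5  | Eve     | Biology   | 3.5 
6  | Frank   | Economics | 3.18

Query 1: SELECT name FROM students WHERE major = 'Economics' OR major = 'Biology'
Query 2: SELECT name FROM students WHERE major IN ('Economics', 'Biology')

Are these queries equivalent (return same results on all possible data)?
Yes, equivalent

Both queries return: [('Dave',), ('Eve',), ('Frank',), ('Grace',), ('Judy',)]

Reason: OR vs IN are equivalent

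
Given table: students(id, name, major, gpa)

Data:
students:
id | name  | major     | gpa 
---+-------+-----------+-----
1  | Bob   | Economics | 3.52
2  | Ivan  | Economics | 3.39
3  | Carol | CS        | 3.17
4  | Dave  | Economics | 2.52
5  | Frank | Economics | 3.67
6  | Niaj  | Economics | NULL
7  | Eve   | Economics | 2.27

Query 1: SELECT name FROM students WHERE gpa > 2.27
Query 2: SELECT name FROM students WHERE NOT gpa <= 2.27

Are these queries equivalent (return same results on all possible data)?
Yes, equivalent

Both queries return: [('Bob',), ('Carol',), ('Dave',), ('Frank',), ('Ivan',)]

Reason: Both filter gpa > 2.27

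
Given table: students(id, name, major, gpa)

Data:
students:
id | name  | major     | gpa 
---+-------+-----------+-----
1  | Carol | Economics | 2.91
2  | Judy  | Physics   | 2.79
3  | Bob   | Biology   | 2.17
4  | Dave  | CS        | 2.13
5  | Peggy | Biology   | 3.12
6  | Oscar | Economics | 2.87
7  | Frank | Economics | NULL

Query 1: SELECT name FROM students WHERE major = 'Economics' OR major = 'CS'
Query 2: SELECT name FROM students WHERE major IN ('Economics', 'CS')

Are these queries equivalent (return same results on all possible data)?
Yes, equivalent

Both queries return: [('Carol',), ('Dave',), ('Frank',), ('Oscar',)]

Reason: OR vs IN are equivalent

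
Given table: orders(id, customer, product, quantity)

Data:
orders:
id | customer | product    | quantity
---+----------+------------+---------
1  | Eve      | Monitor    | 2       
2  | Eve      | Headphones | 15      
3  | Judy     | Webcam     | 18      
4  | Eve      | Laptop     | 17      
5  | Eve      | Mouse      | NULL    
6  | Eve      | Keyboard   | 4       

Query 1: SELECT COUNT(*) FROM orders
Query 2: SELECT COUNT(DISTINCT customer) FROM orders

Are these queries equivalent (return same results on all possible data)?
No, not equivalent

Query 1 returns: [(6,)]
Query 2 returns: [(2,)]

Reason: COUNT(*) counts rows, COUNT(DISTINCT customer) counts unique customers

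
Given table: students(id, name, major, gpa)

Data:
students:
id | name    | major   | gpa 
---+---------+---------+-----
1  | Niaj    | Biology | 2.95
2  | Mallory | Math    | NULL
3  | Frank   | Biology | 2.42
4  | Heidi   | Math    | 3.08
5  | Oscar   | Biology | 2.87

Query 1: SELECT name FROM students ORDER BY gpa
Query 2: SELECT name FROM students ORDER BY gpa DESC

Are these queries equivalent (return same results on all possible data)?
No, not equivalent

Query 1 returns: [('Mallory',), ('Frank',), ('Oscar',), ('Niaj',), ('Heidi',)]
Query 2 returns: [('Heidi',), ('Niaj',), ('Oscar',), ('Frank',), ('Mallory',)]

Reason: ASC vs DESC gives opposite ordering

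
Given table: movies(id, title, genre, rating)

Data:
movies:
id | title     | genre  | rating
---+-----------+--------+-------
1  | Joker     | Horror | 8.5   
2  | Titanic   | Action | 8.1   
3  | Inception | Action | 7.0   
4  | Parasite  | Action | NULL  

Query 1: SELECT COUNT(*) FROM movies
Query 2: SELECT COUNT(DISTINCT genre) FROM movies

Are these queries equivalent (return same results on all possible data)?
No, not equivalent

Query 1 returns: [(4,)]
Query 2 returns: [(2,)]

Reason: COUNT(*) counts rows, COUNT(DISTINCT genre) counts unique genres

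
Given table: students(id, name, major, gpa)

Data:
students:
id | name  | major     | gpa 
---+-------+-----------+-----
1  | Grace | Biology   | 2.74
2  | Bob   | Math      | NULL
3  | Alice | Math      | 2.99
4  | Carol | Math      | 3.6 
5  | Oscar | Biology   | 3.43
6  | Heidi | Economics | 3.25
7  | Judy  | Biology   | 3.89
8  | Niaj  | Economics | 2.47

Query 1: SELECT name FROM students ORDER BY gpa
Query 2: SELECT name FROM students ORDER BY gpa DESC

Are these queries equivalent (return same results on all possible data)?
No, not equivalent

Query 1 returns: [('Bob',), ('Niaj',), ('Grace',), ('Alice',), ('Heidi',), ('Oscar',), ('Carol',), ('Judy',)]
Query 2 returns: [('Judy',), ('Carol',), ('Oscar',), ('Heidi',), ('Alice',), ('Grace',), ('Niaj',), ('Bob',)]

Reason: ASC vs DESC gives opposite ordering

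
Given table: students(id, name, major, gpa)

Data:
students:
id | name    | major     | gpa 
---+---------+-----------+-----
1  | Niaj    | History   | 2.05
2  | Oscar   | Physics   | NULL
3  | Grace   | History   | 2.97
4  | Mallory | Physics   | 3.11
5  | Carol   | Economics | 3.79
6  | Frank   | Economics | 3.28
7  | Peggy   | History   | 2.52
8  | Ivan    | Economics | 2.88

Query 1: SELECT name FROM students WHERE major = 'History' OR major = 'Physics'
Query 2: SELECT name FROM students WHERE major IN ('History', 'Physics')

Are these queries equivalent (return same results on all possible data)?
Yes, equivalent

Both queries return: [('Grace',), ('Mallory',), ('Niaj',), ('Oscar',), ('Peggy',)]

Reason: OR vs IN are equivalent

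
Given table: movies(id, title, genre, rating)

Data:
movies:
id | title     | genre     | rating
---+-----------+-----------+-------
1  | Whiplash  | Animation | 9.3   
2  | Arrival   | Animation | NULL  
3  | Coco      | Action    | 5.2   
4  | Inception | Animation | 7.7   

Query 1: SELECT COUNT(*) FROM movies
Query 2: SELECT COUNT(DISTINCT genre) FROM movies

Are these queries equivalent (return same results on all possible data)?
No, not equivalent

Query 1 returns: [(4,)]
Query 2 returns: [(2,)]

Reason: COUNT(*) counts rows, COUNT(DISTINCT genre) counts unique genres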